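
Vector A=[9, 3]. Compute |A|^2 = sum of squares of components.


|A|^2 = sum of squared components
A[0]^2 = 9^2 = 81
A[1]^2 = 3^2 = 9
Sum = 81 + 9 = 90

90


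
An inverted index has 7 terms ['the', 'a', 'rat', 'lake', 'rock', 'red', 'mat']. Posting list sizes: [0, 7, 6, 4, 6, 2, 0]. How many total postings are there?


Summing posting list sizes:
'the': 0 postings
'a': 7 postings
'rat': 6 postings
'lake': 4 postings
'rock': 6 postings
'red': 2 postings
'mat': 0 postings
Total = 0 + 7 + 6 + 4 + 6 + 2 + 0 = 25

25


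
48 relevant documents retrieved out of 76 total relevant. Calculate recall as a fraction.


Recall = retrieved_relevant / total_relevant
= 48 / 76
= 48 / (48 + 28)
= 12/19

12/19


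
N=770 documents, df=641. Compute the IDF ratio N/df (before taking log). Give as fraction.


IDF ratio = N / df
= 770 / 641
= 770/641

770/641


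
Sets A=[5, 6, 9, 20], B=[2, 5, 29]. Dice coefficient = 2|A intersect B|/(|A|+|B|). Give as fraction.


A intersect B = [5]
|A intersect B| = 1
|A| = 4, |B| = 3
Dice = 2*1 / (4+3)
= 2 / 7 = 2/7

2/7


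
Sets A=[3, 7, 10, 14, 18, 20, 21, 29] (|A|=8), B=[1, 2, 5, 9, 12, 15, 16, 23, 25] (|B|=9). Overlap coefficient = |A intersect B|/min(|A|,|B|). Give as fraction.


A intersect B = []
|A intersect B| = 0
min(|A|, |B|) = min(8, 9) = 8
Overlap = 0 / 8 = 0

0


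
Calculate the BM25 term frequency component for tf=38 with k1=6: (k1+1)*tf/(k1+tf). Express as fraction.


BM25 TF component = (k1+1)*tf / (k1+tf)
k1 = 6, tf = 38
Numerator = (6+1)*38 = 266
Denominator = 6 + 38 = 44
= 266/44 = 133/22

133/22


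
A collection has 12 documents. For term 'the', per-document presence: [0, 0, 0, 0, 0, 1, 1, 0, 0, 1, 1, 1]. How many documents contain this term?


Checking each document for 'the':
Doc 1: absent
Doc 2: absent
Doc 3: absent
Doc 4: absent
Doc 5: absent
Doc 6: present
Doc 7: present
Doc 8: absent
Doc 9: absent
Doc 10: present
Doc 11: present
Doc 12: present
df = sum of presences = 0 + 0 + 0 + 0 + 0 + 1 + 1 + 0 + 0 + 1 + 1 + 1 = 5

5


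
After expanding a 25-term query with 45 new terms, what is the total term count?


Original terms: 25
Expansion terms: 45
Total = 25 + 45 = 70

70


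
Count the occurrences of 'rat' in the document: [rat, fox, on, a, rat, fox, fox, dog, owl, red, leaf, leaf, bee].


Document has 13 words
Scanning for 'rat':
Found at positions: [0, 4]
Count = 2

2


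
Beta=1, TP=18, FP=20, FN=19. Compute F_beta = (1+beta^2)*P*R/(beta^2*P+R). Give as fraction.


P = TP/(TP+FP) = 18/38 = 9/19
R = TP/(TP+FN) = 18/37 = 18/37
beta^2 = 1^2 = 1
(1 + beta^2) = 2
Numerator = (1+beta^2)*P*R = 324/703
Denominator = beta^2*P + R = 9/19 + 18/37 = 675/703
F_beta = 12/25

12/25


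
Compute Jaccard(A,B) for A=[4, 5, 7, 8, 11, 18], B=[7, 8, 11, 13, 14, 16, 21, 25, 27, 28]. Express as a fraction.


A intersect B = [7, 8, 11]
|A intersect B| = 3
A union B = [4, 5, 7, 8, 11, 13, 14, 16, 18, 21, 25, 27, 28]
|A union B| = 13
Jaccard = 3/13 = 3/13

3/13


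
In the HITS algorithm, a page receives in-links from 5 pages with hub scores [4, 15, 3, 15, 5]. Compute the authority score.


Authority = sum of hub scores of in-linkers
In-link 1: hub score = 4
In-link 2: hub score = 15
In-link 3: hub score = 3
In-link 4: hub score = 15
In-link 5: hub score = 5
Authority = 4 + 15 + 3 + 15 + 5 = 42

42


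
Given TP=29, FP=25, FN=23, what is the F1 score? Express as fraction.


F1 = 2 * P * R / (P + R)
P = TP/(TP+FP) = 29/54 = 29/54
R = TP/(TP+FN) = 29/52 = 29/52
2 * P * R = 2 * 29/54 * 29/52 = 841/1404
P + R = 29/54 + 29/52 = 1537/1404
F1 = 841/1404 / 1537/1404 = 29/53

29/53


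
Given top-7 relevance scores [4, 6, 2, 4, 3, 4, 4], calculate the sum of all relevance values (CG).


Cumulative Gain = sum of relevance scores
Position 1: rel=4, running sum=4
Position 2: rel=6, running sum=10
Position 3: rel=2, running sum=12
Position 4: rel=4, running sum=16
Position 5: rel=3, running sum=19
Position 6: rel=4, running sum=23
Position 7: rel=4, running sum=27
CG = 27

27


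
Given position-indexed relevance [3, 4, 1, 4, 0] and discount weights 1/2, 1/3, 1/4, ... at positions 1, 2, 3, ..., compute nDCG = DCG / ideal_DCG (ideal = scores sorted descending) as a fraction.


Position discount weights w_i = 1/(i+1) for i=1..5:
Weights = [1/2, 1/3, 1/4, 1/5, 1/6]
Actual relevance: [3, 4, 1, 4, 0]
DCG = 3/2 + 4/3 + 1/4 + 4/5 + 0/6 = 233/60
Ideal relevance (sorted desc): [4, 4, 3, 1, 0]
Ideal DCG = 4/2 + 4/3 + 3/4 + 1/5 + 0/6 = 257/60
nDCG = DCG / ideal_DCG = 233/60 / 257/60 = 233/257

233/257


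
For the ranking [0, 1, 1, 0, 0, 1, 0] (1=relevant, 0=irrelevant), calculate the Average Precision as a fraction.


Computing P@k for each relevant position:
Position 1: not relevant
Position 2: relevant, P@2 = 1/2 = 1/2
Position 3: relevant, P@3 = 2/3 = 2/3
Position 4: not relevant
Position 5: not relevant
Position 6: relevant, P@6 = 3/6 = 1/2
Position 7: not relevant
Sum of P@k = 1/2 + 2/3 + 1/2 = 5/3
AP = 5/3 / 3 = 5/9

5/9


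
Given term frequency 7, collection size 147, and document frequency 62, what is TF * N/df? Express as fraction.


TF * (N/df)
= 7 * (147/62)
= 7 * 147/62
= 1029/62

1029/62


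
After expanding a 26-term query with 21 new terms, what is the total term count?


Original terms: 26
Expansion terms: 21
Total = 26 + 21 = 47

47


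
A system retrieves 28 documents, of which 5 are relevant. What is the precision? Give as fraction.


Precision = relevant_retrieved / total_retrieved
= 5 / 28
= 5 / (5 + 23)
= 5/28

5/28


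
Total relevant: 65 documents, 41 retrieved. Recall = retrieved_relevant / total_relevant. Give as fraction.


Recall = retrieved_relevant / total_relevant
= 41 / 65
= 41 / (41 + 24)
= 41/65

41/65


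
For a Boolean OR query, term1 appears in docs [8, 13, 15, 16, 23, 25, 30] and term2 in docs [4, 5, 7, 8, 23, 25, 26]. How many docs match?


Boolean OR: find union of posting lists
term1 docs: [8, 13, 15, 16, 23, 25, 30]
term2 docs: [4, 5, 7, 8, 23, 25, 26]
Union: [4, 5, 7, 8, 13, 15, 16, 23, 25, 26, 30]
|union| = 11

11


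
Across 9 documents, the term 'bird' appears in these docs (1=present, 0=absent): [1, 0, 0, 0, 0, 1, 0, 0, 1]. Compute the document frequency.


Checking each document for 'bird':
Doc 1: present
Doc 2: absent
Doc 3: absent
Doc 4: absent
Doc 5: absent
Doc 6: present
Doc 7: absent
Doc 8: absent
Doc 9: present
df = sum of presences = 1 + 0 + 0 + 0 + 0 + 1 + 0 + 0 + 1 = 3

3


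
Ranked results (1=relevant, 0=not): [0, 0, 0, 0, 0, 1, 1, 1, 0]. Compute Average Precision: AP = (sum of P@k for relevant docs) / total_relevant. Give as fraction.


Computing P@k for each relevant position:
Position 1: not relevant
Position 2: not relevant
Position 3: not relevant
Position 4: not relevant
Position 5: not relevant
Position 6: relevant, P@6 = 1/6 = 1/6
Position 7: relevant, P@7 = 2/7 = 2/7
Position 8: relevant, P@8 = 3/8 = 3/8
Position 9: not relevant
Sum of P@k = 1/6 + 2/7 + 3/8 = 139/168
AP = 139/168 / 3 = 139/504

139/504


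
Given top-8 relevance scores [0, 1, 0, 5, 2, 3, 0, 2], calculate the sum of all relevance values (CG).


Cumulative Gain = sum of relevance scores
Position 1: rel=0, running sum=0
Position 2: rel=1, running sum=1
Position 3: rel=0, running sum=1
Position 4: rel=5, running sum=6
Position 5: rel=2, running sum=8
Position 6: rel=3, running sum=11
Position 7: rel=0, running sum=11
Position 8: rel=2, running sum=13
CG = 13

13


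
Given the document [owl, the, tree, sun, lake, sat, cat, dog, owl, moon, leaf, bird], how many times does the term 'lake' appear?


Document has 12 words
Scanning for 'lake':
Found at positions: [4]
Count = 1

1


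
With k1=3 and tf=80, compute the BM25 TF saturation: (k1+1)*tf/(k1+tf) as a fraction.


BM25 TF component = (k1+1)*tf / (k1+tf)
k1 = 3, tf = 80
Numerator = (3+1)*80 = 320
Denominator = 3 + 80 = 83
= 320/83 = 320/83

320/83


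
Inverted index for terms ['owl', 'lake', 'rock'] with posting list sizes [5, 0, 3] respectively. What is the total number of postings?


Summing posting list sizes:
'owl': 5 postings
'lake': 0 postings
'rock': 3 postings
Total = 5 + 0 + 3 = 8

8


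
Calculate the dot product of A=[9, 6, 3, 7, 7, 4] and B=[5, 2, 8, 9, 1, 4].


Dot product = sum of element-wise products
A[0]*B[0] = 9*5 = 45
A[1]*B[1] = 6*2 = 12
A[2]*B[2] = 3*8 = 24
A[3]*B[3] = 7*9 = 63
A[4]*B[4] = 7*1 = 7
A[5]*B[5] = 4*4 = 16
Sum = 45 + 12 + 24 + 63 + 7 + 16 = 167

167


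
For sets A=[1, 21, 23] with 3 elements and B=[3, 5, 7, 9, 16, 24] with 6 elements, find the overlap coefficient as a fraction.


A intersect B = []
|A intersect B| = 0
min(|A|, |B|) = min(3, 6) = 3
Overlap = 0 / 3 = 0

0


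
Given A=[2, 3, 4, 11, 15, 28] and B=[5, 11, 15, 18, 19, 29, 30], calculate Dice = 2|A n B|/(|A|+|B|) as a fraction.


A intersect B = [11, 15]
|A intersect B| = 2
|A| = 6, |B| = 7
Dice = 2*2 / (6+7)
= 4 / 13 = 4/13

4/13


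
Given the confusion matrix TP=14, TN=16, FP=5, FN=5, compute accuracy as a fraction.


Accuracy = (TP + TN) / (TP + TN + FP + FN)
TP + TN = 14 + 16 = 30
Total = 14 + 16 + 5 + 5 = 40
Accuracy = 30 / 40 = 3/4

3/4


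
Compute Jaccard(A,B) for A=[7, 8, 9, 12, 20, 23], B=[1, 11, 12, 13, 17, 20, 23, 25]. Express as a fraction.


A intersect B = [12, 20, 23]
|A intersect B| = 3
A union B = [1, 7, 8, 9, 11, 12, 13, 17, 20, 23, 25]
|A union B| = 11
Jaccard = 3/11 = 3/11

3/11


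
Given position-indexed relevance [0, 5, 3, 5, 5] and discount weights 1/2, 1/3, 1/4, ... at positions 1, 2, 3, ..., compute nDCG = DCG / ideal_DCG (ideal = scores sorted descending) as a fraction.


Position discount weights w_i = 1/(i+1) for i=1..5:
Weights = [1/2, 1/3, 1/4, 1/5, 1/6]
Actual relevance: [0, 5, 3, 5, 5]
DCG = 0/2 + 5/3 + 3/4 + 5/5 + 5/6 = 17/4
Ideal relevance (sorted desc): [5, 5, 5, 3, 0]
Ideal DCG = 5/2 + 5/3 + 5/4 + 3/5 + 0/6 = 361/60
nDCG = DCG / ideal_DCG = 17/4 / 361/60 = 255/361

255/361


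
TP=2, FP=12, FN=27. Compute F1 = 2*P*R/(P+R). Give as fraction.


F1 = 2 * P * R / (P + R)
P = TP/(TP+FP) = 2/14 = 1/7
R = TP/(TP+FN) = 2/29 = 2/29
2 * P * R = 2 * 1/7 * 2/29 = 4/203
P + R = 1/7 + 2/29 = 43/203
F1 = 4/203 / 43/203 = 4/43

4/43


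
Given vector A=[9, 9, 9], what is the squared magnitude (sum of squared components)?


|A|^2 = sum of squared components
A[0]^2 = 9^2 = 81
A[1]^2 = 9^2 = 81
A[2]^2 = 9^2 = 81
Sum = 81 + 81 + 81 = 243

243


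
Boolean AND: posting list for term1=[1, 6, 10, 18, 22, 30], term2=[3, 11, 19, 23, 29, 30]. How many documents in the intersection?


Boolean AND: find intersection of posting lists
term1 docs: [1, 6, 10, 18, 22, 30]
term2 docs: [3, 11, 19, 23, 29, 30]
Intersection: [30]
|intersection| = 1

1


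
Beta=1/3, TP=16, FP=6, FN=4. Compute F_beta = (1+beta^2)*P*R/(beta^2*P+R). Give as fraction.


P = TP/(TP+FP) = 16/22 = 8/11
R = TP/(TP+FN) = 16/20 = 4/5
beta^2 = 1/3^2 = 1/9
(1 + beta^2) = 10/9
Numerator = (1+beta^2)*P*R = 64/99
Denominator = beta^2*P + R = 8/99 + 4/5 = 436/495
F_beta = 80/109

80/109


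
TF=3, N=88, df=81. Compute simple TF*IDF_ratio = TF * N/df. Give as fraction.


TF * (N/df)
= 3 * (88/81)
= 3 * 88/81
= 88/27

88/27


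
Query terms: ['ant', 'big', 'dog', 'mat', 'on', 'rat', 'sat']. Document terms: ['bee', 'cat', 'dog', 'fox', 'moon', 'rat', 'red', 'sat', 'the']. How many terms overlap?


Query terms: ['ant', 'big', 'dog', 'mat', 'on', 'rat', 'sat']
Document terms: ['bee', 'cat', 'dog', 'fox', 'moon', 'rat', 'red', 'sat', 'the']
Common terms: ['dog', 'rat', 'sat']
Overlap count = 3

3


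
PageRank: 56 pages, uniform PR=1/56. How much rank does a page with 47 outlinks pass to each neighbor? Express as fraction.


Initial PR = 1/56 = 1/56
Outlinks = 47
Contribution per link = PR / outlinks
= 1/56 / 47
= 1/2632

1/2632


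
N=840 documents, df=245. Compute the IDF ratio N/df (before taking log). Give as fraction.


IDF ratio = N / df
= 840 / 245
= 24/7

24/7


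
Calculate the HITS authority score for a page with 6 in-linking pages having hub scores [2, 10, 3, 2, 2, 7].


Authority = sum of hub scores of in-linkers
In-link 1: hub score = 2
In-link 2: hub score = 10
In-link 3: hub score = 3
In-link 4: hub score = 2
In-link 5: hub score = 2
In-link 6: hub score = 7
Authority = 2 + 10 + 3 + 2 + 2 + 7 = 26

26


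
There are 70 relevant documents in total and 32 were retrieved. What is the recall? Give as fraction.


Recall = retrieved_relevant / total_relevant
= 32 / 70
= 32 / (32 + 38)
= 16/35

16/35


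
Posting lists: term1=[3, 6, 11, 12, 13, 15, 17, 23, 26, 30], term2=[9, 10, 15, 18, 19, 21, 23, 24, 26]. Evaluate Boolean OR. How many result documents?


Boolean OR: find union of posting lists
term1 docs: [3, 6, 11, 12, 13, 15, 17, 23, 26, 30]
term2 docs: [9, 10, 15, 18, 19, 21, 23, 24, 26]
Union: [3, 6, 9, 10, 11, 12, 13, 15, 17, 18, 19, 21, 23, 24, 26, 30]
|union| = 16

16


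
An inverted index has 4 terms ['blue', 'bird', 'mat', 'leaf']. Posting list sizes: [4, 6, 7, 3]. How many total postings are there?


Summing posting list sizes:
'blue': 4 postings
'bird': 6 postings
'mat': 7 postings
'leaf': 3 postings
Total = 4 + 6 + 7 + 3 = 20

20


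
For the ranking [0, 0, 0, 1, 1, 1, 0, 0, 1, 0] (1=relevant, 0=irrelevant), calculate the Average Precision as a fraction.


Computing P@k for each relevant position:
Position 1: not relevant
Position 2: not relevant
Position 3: not relevant
Position 4: relevant, P@4 = 1/4 = 1/4
Position 5: relevant, P@5 = 2/5 = 2/5
Position 6: relevant, P@6 = 3/6 = 1/2
Position 7: not relevant
Position 8: not relevant
Position 9: relevant, P@9 = 4/9 = 4/9
Position 10: not relevant
Sum of P@k = 1/4 + 2/5 + 1/2 + 4/9 = 287/180
AP = 287/180 / 4 = 287/720

287/720


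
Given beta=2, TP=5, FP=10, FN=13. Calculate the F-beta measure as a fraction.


P = TP/(TP+FP) = 5/15 = 1/3
R = TP/(TP+FN) = 5/18 = 5/18
beta^2 = 2^2 = 4
(1 + beta^2) = 5
Numerator = (1+beta^2)*P*R = 25/54
Denominator = beta^2*P + R = 4/3 + 5/18 = 29/18
F_beta = 25/87

25/87


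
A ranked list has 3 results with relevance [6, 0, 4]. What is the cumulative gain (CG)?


Cumulative Gain = sum of relevance scores
Position 1: rel=6, running sum=6
Position 2: rel=0, running sum=6
Position 3: rel=4, running sum=10
CG = 10

10


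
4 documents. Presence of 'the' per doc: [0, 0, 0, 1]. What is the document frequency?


Checking each document for 'the':
Doc 1: absent
Doc 2: absent
Doc 3: absent
Doc 4: present
df = sum of presences = 0 + 0 + 0 + 1 = 1

1


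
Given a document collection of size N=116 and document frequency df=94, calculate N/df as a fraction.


IDF ratio = N / df
= 116 / 94
= 58/47

58/47


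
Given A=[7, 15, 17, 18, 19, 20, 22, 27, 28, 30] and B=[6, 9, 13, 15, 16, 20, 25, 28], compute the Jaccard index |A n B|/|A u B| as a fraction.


A intersect B = [15, 20, 28]
|A intersect B| = 3
A union B = [6, 7, 9, 13, 15, 16, 17, 18, 19, 20, 22, 25, 27, 28, 30]
|A union B| = 15
Jaccard = 3/15 = 1/5

1/5


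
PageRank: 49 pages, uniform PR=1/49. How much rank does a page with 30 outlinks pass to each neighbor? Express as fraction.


Initial PR = 1/49 = 1/49
Outlinks = 30
Contribution per link = PR / outlinks
= 1/49 / 30
= 1/1470

1/1470


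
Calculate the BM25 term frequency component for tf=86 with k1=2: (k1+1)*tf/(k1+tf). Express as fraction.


BM25 TF component = (k1+1)*tf / (k1+tf)
k1 = 2, tf = 86
Numerator = (2+1)*86 = 258
Denominator = 2 + 86 = 88
= 258/88 = 129/44

129/44


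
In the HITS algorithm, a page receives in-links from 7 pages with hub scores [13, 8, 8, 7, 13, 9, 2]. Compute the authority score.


Authority = sum of hub scores of in-linkers
In-link 1: hub score = 13
In-link 2: hub score = 8
In-link 3: hub score = 8
In-link 4: hub score = 7
In-link 5: hub score = 13
In-link 6: hub score = 9
In-link 7: hub score = 2
Authority = 13 + 8 + 8 + 7 + 13 + 9 + 2 = 60

60


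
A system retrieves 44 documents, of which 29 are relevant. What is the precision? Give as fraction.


Precision = relevant_retrieved / total_retrieved
= 29 / 44
= 29 / (29 + 15)
= 29/44

29/44


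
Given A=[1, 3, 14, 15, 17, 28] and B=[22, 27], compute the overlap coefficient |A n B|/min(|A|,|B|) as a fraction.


A intersect B = []
|A intersect B| = 0
min(|A|, |B|) = min(6, 2) = 2
Overlap = 0 / 2 = 0

0


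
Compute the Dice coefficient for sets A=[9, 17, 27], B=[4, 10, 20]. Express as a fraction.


A intersect B = []
|A intersect B| = 0
|A| = 3, |B| = 3
Dice = 2*0 / (3+3)
= 0 / 6 = 0

0


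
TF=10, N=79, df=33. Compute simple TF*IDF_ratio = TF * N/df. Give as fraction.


TF * (N/df)
= 10 * (79/33)
= 10 * 79/33
= 790/33

790/33


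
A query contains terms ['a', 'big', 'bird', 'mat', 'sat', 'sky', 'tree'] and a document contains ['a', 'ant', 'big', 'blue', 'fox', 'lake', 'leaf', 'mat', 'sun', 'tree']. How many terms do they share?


Query terms: ['a', 'big', 'bird', 'mat', 'sat', 'sky', 'tree']
Document terms: ['a', 'ant', 'big', 'blue', 'fox', 'lake', 'leaf', 'mat', 'sun', 'tree']
Common terms: ['a', 'big', 'mat', 'tree']
Overlap count = 4

4


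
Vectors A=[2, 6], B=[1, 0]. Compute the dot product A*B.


Dot product = sum of element-wise products
A[0]*B[0] = 2*1 = 2
A[1]*B[1] = 6*0 = 0
Sum = 2 + 0 = 2

2


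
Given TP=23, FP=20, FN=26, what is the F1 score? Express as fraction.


F1 = 2 * P * R / (P + R)
P = TP/(TP+FP) = 23/43 = 23/43
R = TP/(TP+FN) = 23/49 = 23/49
2 * P * R = 2 * 23/43 * 23/49 = 1058/2107
P + R = 23/43 + 23/49 = 2116/2107
F1 = 1058/2107 / 2116/2107 = 1/2

1/2


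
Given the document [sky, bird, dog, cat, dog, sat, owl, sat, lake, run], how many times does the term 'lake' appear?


Document has 10 words
Scanning for 'lake':
Found at positions: [8]
Count = 1

1


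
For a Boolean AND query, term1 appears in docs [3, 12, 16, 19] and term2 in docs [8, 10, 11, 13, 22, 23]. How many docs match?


Boolean AND: find intersection of posting lists
term1 docs: [3, 12, 16, 19]
term2 docs: [8, 10, 11, 13, 22, 23]
Intersection: []
|intersection| = 0

0


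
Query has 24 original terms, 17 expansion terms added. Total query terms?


Original terms: 24
Expansion terms: 17
Total = 24 + 17 = 41

41


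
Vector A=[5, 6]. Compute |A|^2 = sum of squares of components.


|A|^2 = sum of squared components
A[0]^2 = 5^2 = 25
A[1]^2 = 6^2 = 36
Sum = 25 + 36 = 61

61


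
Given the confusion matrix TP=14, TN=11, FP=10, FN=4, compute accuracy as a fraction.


Accuracy = (TP + TN) / (TP + TN + FP + FN)
TP + TN = 14 + 11 = 25
Total = 14 + 11 + 10 + 4 = 39
Accuracy = 25 / 39 = 25/39

25/39


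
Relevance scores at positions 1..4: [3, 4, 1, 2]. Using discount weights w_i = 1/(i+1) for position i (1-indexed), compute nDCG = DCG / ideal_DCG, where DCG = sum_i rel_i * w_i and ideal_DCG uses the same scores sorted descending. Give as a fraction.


Position discount weights w_i = 1/(i+1) for i=1..4:
Weights = [1/2, 1/3, 1/4, 1/5]
Actual relevance: [3, 4, 1, 2]
DCG = 3/2 + 4/3 + 1/4 + 2/5 = 209/60
Ideal relevance (sorted desc): [4, 3, 2, 1]
Ideal DCG = 4/2 + 3/3 + 2/4 + 1/5 = 37/10
nDCG = DCG / ideal_DCG = 209/60 / 37/10 = 209/222

209/222


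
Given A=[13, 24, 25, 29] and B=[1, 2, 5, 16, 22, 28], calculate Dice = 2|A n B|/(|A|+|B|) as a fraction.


A intersect B = []
|A intersect B| = 0
|A| = 4, |B| = 6
Dice = 2*0 / (4+6)
= 0 / 10 = 0

0


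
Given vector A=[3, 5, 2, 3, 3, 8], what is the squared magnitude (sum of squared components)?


|A|^2 = sum of squared components
A[0]^2 = 3^2 = 9
A[1]^2 = 5^2 = 25
A[2]^2 = 2^2 = 4
A[3]^2 = 3^2 = 9
A[4]^2 = 3^2 = 9
A[5]^2 = 8^2 = 64
Sum = 9 + 25 + 4 + 9 + 9 + 64 = 120

120


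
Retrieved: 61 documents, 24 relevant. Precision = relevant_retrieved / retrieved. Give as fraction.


Precision = relevant_retrieved / total_retrieved
= 24 / 61
= 24 / (24 + 37)
= 24/61

24/61


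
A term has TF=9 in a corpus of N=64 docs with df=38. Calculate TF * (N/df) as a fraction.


TF * (N/df)
= 9 * (64/38)
= 9 * 32/19
= 288/19

288/19


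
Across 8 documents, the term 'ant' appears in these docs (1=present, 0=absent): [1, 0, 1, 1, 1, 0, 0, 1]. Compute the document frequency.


Checking each document for 'ant':
Doc 1: present
Doc 2: absent
Doc 3: present
Doc 4: present
Doc 5: present
Doc 6: absent
Doc 7: absent
Doc 8: present
df = sum of presences = 1 + 0 + 1 + 1 + 1 + 0 + 0 + 1 = 5

5


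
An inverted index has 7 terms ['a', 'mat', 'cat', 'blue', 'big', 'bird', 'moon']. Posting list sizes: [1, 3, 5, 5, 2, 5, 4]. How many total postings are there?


Summing posting list sizes:
'a': 1 postings
'mat': 3 postings
'cat': 5 postings
'blue': 5 postings
'big': 2 postings
'bird': 5 postings
'moon': 4 postings
Total = 1 + 3 + 5 + 5 + 2 + 5 + 4 = 25

25


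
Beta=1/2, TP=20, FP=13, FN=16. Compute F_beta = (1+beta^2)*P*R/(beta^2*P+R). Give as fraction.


P = TP/(TP+FP) = 20/33 = 20/33
R = TP/(TP+FN) = 20/36 = 5/9
beta^2 = 1/2^2 = 1/4
(1 + beta^2) = 5/4
Numerator = (1+beta^2)*P*R = 125/297
Denominator = beta^2*P + R = 5/33 + 5/9 = 70/99
F_beta = 25/42

25/42


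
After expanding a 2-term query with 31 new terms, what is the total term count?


Original terms: 2
Expansion terms: 31
Total = 2 + 31 = 33

33


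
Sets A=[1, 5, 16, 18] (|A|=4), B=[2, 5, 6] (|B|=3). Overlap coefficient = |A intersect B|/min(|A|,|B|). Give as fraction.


A intersect B = [5]
|A intersect B| = 1
min(|A|, |B|) = min(4, 3) = 3
Overlap = 1 / 3 = 1/3

1/3


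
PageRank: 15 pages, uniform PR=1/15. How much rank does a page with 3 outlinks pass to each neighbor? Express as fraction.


Initial PR = 1/15 = 1/15
Outlinks = 3
Contribution per link = PR / outlinks
= 1/15 / 3
= 1/45

1/45


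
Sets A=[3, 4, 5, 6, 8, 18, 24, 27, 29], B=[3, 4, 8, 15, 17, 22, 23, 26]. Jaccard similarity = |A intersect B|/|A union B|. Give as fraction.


A intersect B = [3, 4, 8]
|A intersect B| = 3
A union B = [3, 4, 5, 6, 8, 15, 17, 18, 22, 23, 24, 26, 27, 29]
|A union B| = 14
Jaccard = 3/14 = 3/14

3/14


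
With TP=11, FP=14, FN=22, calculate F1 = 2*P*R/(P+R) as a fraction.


F1 = 2 * P * R / (P + R)
P = TP/(TP+FP) = 11/25 = 11/25
R = TP/(TP+FN) = 11/33 = 1/3
2 * P * R = 2 * 11/25 * 1/3 = 22/75
P + R = 11/25 + 1/3 = 58/75
F1 = 22/75 / 58/75 = 11/29

11/29


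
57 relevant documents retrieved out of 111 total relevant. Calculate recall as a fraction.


Recall = retrieved_relevant / total_relevant
= 57 / 111
= 57 / (57 + 54)
= 19/37

19/37


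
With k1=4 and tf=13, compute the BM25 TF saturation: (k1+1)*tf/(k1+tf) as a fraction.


BM25 TF component = (k1+1)*tf / (k1+tf)
k1 = 4, tf = 13
Numerator = (4+1)*13 = 65
Denominator = 4 + 13 = 17
= 65/17 = 65/17

65/17


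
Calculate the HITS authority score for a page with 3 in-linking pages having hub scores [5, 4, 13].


Authority = sum of hub scores of in-linkers
In-link 1: hub score = 5
In-link 2: hub score = 4
In-link 3: hub score = 13
Authority = 5 + 4 + 13 = 22

22


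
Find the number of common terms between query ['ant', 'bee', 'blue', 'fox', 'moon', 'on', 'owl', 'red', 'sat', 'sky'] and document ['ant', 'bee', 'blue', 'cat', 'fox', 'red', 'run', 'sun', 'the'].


Query terms: ['ant', 'bee', 'blue', 'fox', 'moon', 'on', 'owl', 'red', 'sat', 'sky']
Document terms: ['ant', 'bee', 'blue', 'cat', 'fox', 'red', 'run', 'sun', 'the']
Common terms: ['ant', 'bee', 'blue', 'fox', 'red']
Overlap count = 5

5


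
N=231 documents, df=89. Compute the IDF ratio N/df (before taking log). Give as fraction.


IDF ratio = N / df
= 231 / 89
= 231/89

231/89


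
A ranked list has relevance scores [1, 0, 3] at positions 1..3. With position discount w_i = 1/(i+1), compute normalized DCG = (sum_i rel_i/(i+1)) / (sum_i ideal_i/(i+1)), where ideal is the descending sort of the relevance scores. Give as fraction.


Position discount weights w_i = 1/(i+1) for i=1..3:
Weights = [1/2, 1/3, 1/4]
Actual relevance: [1, 0, 3]
DCG = 1/2 + 0/3 + 3/4 = 5/4
Ideal relevance (sorted desc): [3, 1, 0]
Ideal DCG = 3/2 + 1/3 + 0/4 = 11/6
nDCG = DCG / ideal_DCG = 5/4 / 11/6 = 15/22

15/22


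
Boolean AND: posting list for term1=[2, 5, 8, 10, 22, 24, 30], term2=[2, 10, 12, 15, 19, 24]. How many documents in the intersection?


Boolean AND: find intersection of posting lists
term1 docs: [2, 5, 8, 10, 22, 24, 30]
term2 docs: [2, 10, 12, 15, 19, 24]
Intersection: [2, 10, 24]
|intersection| = 3

3


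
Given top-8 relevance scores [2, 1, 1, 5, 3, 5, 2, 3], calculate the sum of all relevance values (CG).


Cumulative Gain = sum of relevance scores
Position 1: rel=2, running sum=2
Position 2: rel=1, running sum=3
Position 3: rel=1, running sum=4
Position 4: rel=5, running sum=9
Position 5: rel=3, running sum=12
Position 6: rel=5, running sum=17
Position 7: rel=2, running sum=19
Position 8: rel=3, running sum=22
CG = 22

22


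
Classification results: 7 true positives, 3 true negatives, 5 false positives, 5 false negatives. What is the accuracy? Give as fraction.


Accuracy = (TP + TN) / (TP + TN + FP + FN)
TP + TN = 7 + 3 = 10
Total = 7 + 3 + 5 + 5 = 20
Accuracy = 10 / 20 = 1/2

1/2


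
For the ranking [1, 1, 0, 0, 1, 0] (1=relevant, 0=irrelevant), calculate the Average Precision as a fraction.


Computing P@k for each relevant position:
Position 1: relevant, P@1 = 1/1 = 1
Position 2: relevant, P@2 = 2/2 = 1
Position 3: not relevant
Position 4: not relevant
Position 5: relevant, P@5 = 3/5 = 3/5
Position 6: not relevant
Sum of P@k = 1 + 1 + 3/5 = 13/5
AP = 13/5 / 3 = 13/15

13/15


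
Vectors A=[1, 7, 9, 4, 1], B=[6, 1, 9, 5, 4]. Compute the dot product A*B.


Dot product = sum of element-wise products
A[0]*B[0] = 1*6 = 6
A[1]*B[1] = 7*1 = 7
A[2]*B[2] = 9*9 = 81
A[3]*B[3] = 4*5 = 20
A[4]*B[4] = 1*4 = 4
Sum = 6 + 7 + 81 + 20 + 4 = 118

118


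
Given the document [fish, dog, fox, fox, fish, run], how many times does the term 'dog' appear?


Document has 6 words
Scanning for 'dog':
Found at positions: [1]
Count = 1

1


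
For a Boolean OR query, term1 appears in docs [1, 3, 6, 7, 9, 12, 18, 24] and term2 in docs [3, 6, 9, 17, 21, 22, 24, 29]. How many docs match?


Boolean OR: find union of posting lists
term1 docs: [1, 3, 6, 7, 9, 12, 18, 24]
term2 docs: [3, 6, 9, 17, 21, 22, 24, 29]
Union: [1, 3, 6, 7, 9, 12, 17, 18, 21, 22, 24, 29]
|union| = 12

12


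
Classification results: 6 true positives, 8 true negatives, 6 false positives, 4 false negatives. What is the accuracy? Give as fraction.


Accuracy = (TP + TN) / (TP + TN + FP + FN)
TP + TN = 6 + 8 = 14
Total = 6 + 8 + 6 + 4 = 24
Accuracy = 14 / 24 = 7/12

7/12


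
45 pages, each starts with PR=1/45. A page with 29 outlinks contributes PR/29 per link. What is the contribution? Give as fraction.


Initial PR = 1/45 = 1/45
Outlinks = 29
Contribution per link = PR / outlinks
= 1/45 / 29
= 1/1305

1/1305


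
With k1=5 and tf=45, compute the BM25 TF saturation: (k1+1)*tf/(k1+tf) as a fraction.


BM25 TF component = (k1+1)*tf / (k1+tf)
k1 = 5, tf = 45
Numerator = (5+1)*45 = 270
Denominator = 5 + 45 = 50
= 270/50 = 27/5

27/5


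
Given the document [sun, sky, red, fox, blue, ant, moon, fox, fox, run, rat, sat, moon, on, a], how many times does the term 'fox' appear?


Document has 15 words
Scanning for 'fox':
Found at positions: [3, 7, 8]
Count = 3

3


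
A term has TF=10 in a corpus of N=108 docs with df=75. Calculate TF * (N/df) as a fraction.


TF * (N/df)
= 10 * (108/75)
= 10 * 36/25
= 72/5

72/5


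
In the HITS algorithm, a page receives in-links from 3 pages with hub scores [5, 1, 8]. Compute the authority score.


Authority = sum of hub scores of in-linkers
In-link 1: hub score = 5
In-link 2: hub score = 1
In-link 3: hub score = 8
Authority = 5 + 1 + 8 = 14

14


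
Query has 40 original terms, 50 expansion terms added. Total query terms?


Original terms: 40
Expansion terms: 50
Total = 40 + 50 = 90

90


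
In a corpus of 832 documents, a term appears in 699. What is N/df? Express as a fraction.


IDF ratio = N / df
= 832 / 699
= 832/699

832/699


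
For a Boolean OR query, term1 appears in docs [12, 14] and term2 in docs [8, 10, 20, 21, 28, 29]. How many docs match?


Boolean OR: find union of posting lists
term1 docs: [12, 14]
term2 docs: [8, 10, 20, 21, 28, 29]
Union: [8, 10, 12, 14, 20, 21, 28, 29]
|union| = 8

8


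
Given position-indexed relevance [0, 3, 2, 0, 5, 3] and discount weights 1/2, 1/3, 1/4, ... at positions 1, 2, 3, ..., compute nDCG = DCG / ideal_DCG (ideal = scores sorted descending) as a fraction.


Position discount weights w_i = 1/(i+1) for i=1..6:
Weights = [1/2, 1/3, 1/4, 1/5, 1/6, 1/7]
Actual relevance: [0, 3, 2, 0, 5, 3]
DCG = 0/2 + 3/3 + 2/4 + 0/5 + 5/6 + 3/7 = 58/21
Ideal relevance (sorted desc): [5, 3, 3, 2, 0, 0]
Ideal DCG = 5/2 + 3/3 + 3/4 + 2/5 + 0/6 + 0/7 = 93/20
nDCG = DCG / ideal_DCG = 58/21 / 93/20 = 1160/1953

1160/1953


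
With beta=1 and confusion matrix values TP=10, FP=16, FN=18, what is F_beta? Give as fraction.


P = TP/(TP+FP) = 10/26 = 5/13
R = TP/(TP+FN) = 10/28 = 5/14
beta^2 = 1^2 = 1
(1 + beta^2) = 2
Numerator = (1+beta^2)*P*R = 25/91
Denominator = beta^2*P + R = 5/13 + 5/14 = 135/182
F_beta = 10/27

10/27


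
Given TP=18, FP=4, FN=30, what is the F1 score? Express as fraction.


F1 = 2 * P * R / (P + R)
P = TP/(TP+FP) = 18/22 = 9/11
R = TP/(TP+FN) = 18/48 = 3/8
2 * P * R = 2 * 9/11 * 3/8 = 27/44
P + R = 9/11 + 3/8 = 105/88
F1 = 27/44 / 105/88 = 18/35

18/35


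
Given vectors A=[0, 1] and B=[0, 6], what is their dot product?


Dot product = sum of element-wise products
A[0]*B[0] = 0*0 = 0
A[1]*B[1] = 1*6 = 6
Sum = 0 + 6 = 6

6


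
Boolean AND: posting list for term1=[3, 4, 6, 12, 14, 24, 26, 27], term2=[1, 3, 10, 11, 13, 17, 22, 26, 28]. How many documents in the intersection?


Boolean AND: find intersection of posting lists
term1 docs: [3, 4, 6, 12, 14, 24, 26, 27]
term2 docs: [1, 3, 10, 11, 13, 17, 22, 26, 28]
Intersection: [3, 26]
|intersection| = 2

2


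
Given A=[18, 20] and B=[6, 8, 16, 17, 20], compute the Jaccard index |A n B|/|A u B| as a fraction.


A intersect B = [20]
|A intersect B| = 1
A union B = [6, 8, 16, 17, 18, 20]
|A union B| = 6
Jaccard = 1/6 = 1/6

1/6


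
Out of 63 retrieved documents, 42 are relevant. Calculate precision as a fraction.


Precision = relevant_retrieved / total_retrieved
= 42 / 63
= 42 / (42 + 21)
= 2/3

2/3


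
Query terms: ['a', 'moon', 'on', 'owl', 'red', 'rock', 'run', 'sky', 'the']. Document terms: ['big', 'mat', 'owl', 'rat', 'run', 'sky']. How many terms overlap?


Query terms: ['a', 'moon', 'on', 'owl', 'red', 'rock', 'run', 'sky', 'the']
Document terms: ['big', 'mat', 'owl', 'rat', 'run', 'sky']
Common terms: ['owl', 'run', 'sky']
Overlap count = 3

3


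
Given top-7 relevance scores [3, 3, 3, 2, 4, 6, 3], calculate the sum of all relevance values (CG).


Cumulative Gain = sum of relevance scores
Position 1: rel=3, running sum=3
Position 2: rel=3, running sum=6
Position 3: rel=3, running sum=9
Position 4: rel=2, running sum=11
Position 5: rel=4, running sum=15
Position 6: rel=6, running sum=21
Position 7: rel=3, running sum=24
CG = 24

24


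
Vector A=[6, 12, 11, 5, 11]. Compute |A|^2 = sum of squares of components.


|A|^2 = sum of squared components
A[0]^2 = 6^2 = 36
A[1]^2 = 12^2 = 144
A[2]^2 = 11^2 = 121
A[3]^2 = 5^2 = 25
A[4]^2 = 11^2 = 121
Sum = 36 + 144 + 121 + 25 + 121 = 447

447


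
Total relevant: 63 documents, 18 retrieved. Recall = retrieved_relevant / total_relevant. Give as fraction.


Recall = retrieved_relevant / total_relevant
= 18 / 63
= 18 / (18 + 45)
= 2/7

2/7


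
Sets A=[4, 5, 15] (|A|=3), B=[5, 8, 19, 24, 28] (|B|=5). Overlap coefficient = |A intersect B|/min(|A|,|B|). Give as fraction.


A intersect B = [5]
|A intersect B| = 1
min(|A|, |B|) = min(3, 5) = 3
Overlap = 1 / 3 = 1/3

1/3


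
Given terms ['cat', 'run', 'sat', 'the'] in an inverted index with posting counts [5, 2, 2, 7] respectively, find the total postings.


Summing posting list sizes:
'cat': 5 postings
'run': 2 postings
'sat': 2 postings
'the': 7 postings
Total = 5 + 2 + 2 + 7 = 16

16


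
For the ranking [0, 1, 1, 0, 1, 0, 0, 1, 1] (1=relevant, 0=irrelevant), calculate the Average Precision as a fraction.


Computing P@k for each relevant position:
Position 1: not relevant
Position 2: relevant, P@2 = 1/2 = 1/2
Position 3: relevant, P@3 = 2/3 = 2/3
Position 4: not relevant
Position 5: relevant, P@5 = 3/5 = 3/5
Position 6: not relevant
Position 7: not relevant
Position 8: relevant, P@8 = 4/8 = 1/2
Position 9: relevant, P@9 = 5/9 = 5/9
Sum of P@k = 1/2 + 2/3 + 3/5 + 1/2 + 5/9 = 127/45
AP = 127/45 / 5 = 127/225

127/225


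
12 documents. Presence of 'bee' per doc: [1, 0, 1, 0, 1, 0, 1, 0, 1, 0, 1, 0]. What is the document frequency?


Checking each document for 'bee':
Doc 1: present
Doc 2: absent
Doc 3: present
Doc 4: absent
Doc 5: present
Doc 6: absent
Doc 7: present
Doc 8: absent
Doc 9: present
Doc 10: absent
Doc 11: present
Doc 12: absent
df = sum of presences = 1 + 0 + 1 + 0 + 1 + 0 + 1 + 0 + 1 + 0 + 1 + 0 = 6

6


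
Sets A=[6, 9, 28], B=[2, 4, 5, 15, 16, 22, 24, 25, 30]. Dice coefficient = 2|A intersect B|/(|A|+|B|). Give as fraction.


A intersect B = []
|A intersect B| = 0
|A| = 3, |B| = 9
Dice = 2*0 / (3+9)
= 0 / 12 = 0

0


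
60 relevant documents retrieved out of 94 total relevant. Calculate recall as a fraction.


Recall = retrieved_relevant / total_relevant
= 60 / 94
= 60 / (60 + 34)
= 30/47

30/47


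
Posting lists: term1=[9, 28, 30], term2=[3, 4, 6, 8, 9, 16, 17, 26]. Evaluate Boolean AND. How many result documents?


Boolean AND: find intersection of posting lists
term1 docs: [9, 28, 30]
term2 docs: [3, 4, 6, 8, 9, 16, 17, 26]
Intersection: [9]
|intersection| = 1

1


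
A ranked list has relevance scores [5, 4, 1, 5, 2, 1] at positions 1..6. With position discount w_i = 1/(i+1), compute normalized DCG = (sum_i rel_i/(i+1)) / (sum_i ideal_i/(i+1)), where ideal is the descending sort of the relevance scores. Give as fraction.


Position discount weights w_i = 1/(i+1) for i=1..6:
Weights = [1/2, 1/3, 1/4, 1/5, 1/6, 1/7]
Actual relevance: [5, 4, 1, 5, 2, 1]
DCG = 5/2 + 4/3 + 1/4 + 5/5 + 2/6 + 1/7 = 467/84
Ideal relevance (sorted desc): [5, 5, 4, 2, 1, 1]
Ideal DCG = 5/2 + 5/3 + 4/4 + 2/5 + 1/6 + 1/7 = 617/105
nDCG = DCG / ideal_DCG = 467/84 / 617/105 = 2335/2468

2335/2468


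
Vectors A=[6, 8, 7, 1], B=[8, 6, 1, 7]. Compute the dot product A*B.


Dot product = sum of element-wise products
A[0]*B[0] = 6*8 = 48
A[1]*B[1] = 8*6 = 48
A[2]*B[2] = 7*1 = 7
A[3]*B[3] = 1*7 = 7
Sum = 48 + 48 + 7 + 7 = 110

110


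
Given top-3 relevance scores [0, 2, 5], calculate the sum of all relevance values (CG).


Cumulative Gain = sum of relevance scores
Position 1: rel=0, running sum=0
Position 2: rel=2, running sum=2
Position 3: rel=5, running sum=7
CG = 7

7


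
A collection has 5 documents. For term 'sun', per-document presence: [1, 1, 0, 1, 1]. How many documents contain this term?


Checking each document for 'sun':
Doc 1: present
Doc 2: present
Doc 3: absent
Doc 4: present
Doc 5: present
df = sum of presences = 1 + 1 + 0 + 1 + 1 = 4

4


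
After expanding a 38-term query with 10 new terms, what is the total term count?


Original terms: 38
Expansion terms: 10
Total = 38 + 10 = 48

48


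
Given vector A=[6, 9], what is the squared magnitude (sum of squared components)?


|A|^2 = sum of squared components
A[0]^2 = 6^2 = 36
A[1]^2 = 9^2 = 81
Sum = 36 + 81 = 117

117


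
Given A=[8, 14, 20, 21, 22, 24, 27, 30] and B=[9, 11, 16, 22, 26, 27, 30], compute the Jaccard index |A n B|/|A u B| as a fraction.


A intersect B = [22, 27, 30]
|A intersect B| = 3
A union B = [8, 9, 11, 14, 16, 20, 21, 22, 24, 26, 27, 30]
|A union B| = 12
Jaccard = 3/12 = 1/4

1/4


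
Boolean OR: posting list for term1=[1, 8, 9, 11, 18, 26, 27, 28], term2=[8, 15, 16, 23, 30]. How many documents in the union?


Boolean OR: find union of posting lists
term1 docs: [1, 8, 9, 11, 18, 26, 27, 28]
term2 docs: [8, 15, 16, 23, 30]
Union: [1, 8, 9, 11, 15, 16, 18, 23, 26, 27, 28, 30]
|union| = 12

12


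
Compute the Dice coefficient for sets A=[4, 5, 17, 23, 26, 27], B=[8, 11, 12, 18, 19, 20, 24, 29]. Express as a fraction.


A intersect B = []
|A intersect B| = 0
|A| = 6, |B| = 8
Dice = 2*0 / (6+8)
= 0 / 14 = 0

0


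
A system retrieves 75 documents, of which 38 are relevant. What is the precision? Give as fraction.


Precision = relevant_retrieved / total_retrieved
= 38 / 75
= 38 / (38 + 37)
= 38/75

38/75


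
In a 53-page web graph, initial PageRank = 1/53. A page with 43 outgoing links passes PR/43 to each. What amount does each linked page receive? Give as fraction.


Initial PR = 1/53 = 1/53
Outlinks = 43
Contribution per link = PR / outlinks
= 1/53 / 43
= 1/2279

1/2279


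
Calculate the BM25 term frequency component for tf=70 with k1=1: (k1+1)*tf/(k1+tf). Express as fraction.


BM25 TF component = (k1+1)*tf / (k1+tf)
k1 = 1, tf = 70
Numerator = (1+1)*70 = 140
Denominator = 1 + 70 = 71
= 140/71 = 140/71

140/71


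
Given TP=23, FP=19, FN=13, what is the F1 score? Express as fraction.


F1 = 2 * P * R / (P + R)
P = TP/(TP+FP) = 23/42 = 23/42
R = TP/(TP+FN) = 23/36 = 23/36
2 * P * R = 2 * 23/42 * 23/36 = 529/756
P + R = 23/42 + 23/36 = 299/252
F1 = 529/756 / 299/252 = 23/39

23/39


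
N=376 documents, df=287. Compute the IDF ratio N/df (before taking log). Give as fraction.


IDF ratio = N / df
= 376 / 287
= 376/287

376/287


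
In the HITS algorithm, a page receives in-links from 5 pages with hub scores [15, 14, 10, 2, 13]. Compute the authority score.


Authority = sum of hub scores of in-linkers
In-link 1: hub score = 15
In-link 2: hub score = 14
In-link 3: hub score = 10
In-link 4: hub score = 2
In-link 5: hub score = 13
Authority = 15 + 14 + 10 + 2 + 13 = 54

54


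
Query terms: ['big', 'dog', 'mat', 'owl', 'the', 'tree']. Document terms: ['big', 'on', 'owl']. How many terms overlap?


Query terms: ['big', 'dog', 'mat', 'owl', 'the', 'tree']
Document terms: ['big', 'on', 'owl']
Common terms: ['big', 'owl']
Overlap count = 2

2


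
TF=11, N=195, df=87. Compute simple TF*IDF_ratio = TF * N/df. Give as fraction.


TF * (N/df)
= 11 * (195/87)
= 11 * 65/29
= 715/29

715/29


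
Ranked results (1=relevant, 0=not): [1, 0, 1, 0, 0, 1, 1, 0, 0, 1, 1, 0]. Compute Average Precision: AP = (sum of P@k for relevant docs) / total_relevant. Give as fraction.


Computing P@k for each relevant position:
Position 1: relevant, P@1 = 1/1 = 1
Position 2: not relevant
Position 3: relevant, P@3 = 2/3 = 2/3
Position 4: not relevant
Position 5: not relevant
Position 6: relevant, P@6 = 3/6 = 1/2
Position 7: relevant, P@7 = 4/7 = 4/7
Position 8: not relevant
Position 9: not relevant
Position 10: relevant, P@10 = 5/10 = 1/2
Position 11: relevant, P@11 = 6/11 = 6/11
Position 12: not relevant
Sum of P@k = 1 + 2/3 + 1/2 + 4/7 + 1/2 + 6/11 = 874/231
AP = 874/231 / 6 = 437/693

437/693


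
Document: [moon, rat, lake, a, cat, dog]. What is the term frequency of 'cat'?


Document has 6 words
Scanning for 'cat':
Found at positions: [4]
Count = 1

1


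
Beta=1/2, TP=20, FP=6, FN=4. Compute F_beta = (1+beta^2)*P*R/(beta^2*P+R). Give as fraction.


P = TP/(TP+FP) = 20/26 = 10/13
R = TP/(TP+FN) = 20/24 = 5/6
beta^2 = 1/2^2 = 1/4
(1 + beta^2) = 5/4
Numerator = (1+beta^2)*P*R = 125/156
Denominator = beta^2*P + R = 5/26 + 5/6 = 40/39
F_beta = 25/32

25/32


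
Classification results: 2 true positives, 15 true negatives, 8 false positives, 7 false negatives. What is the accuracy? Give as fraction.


Accuracy = (TP + TN) / (TP + TN + FP + FN)
TP + TN = 2 + 15 = 17
Total = 2 + 15 + 8 + 7 = 32
Accuracy = 17 / 32 = 17/32

17/32


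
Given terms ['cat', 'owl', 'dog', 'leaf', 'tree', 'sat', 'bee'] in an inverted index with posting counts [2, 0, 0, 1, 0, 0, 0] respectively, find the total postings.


Summing posting list sizes:
'cat': 2 postings
'owl': 0 postings
'dog': 0 postings
'leaf': 1 postings
'tree': 0 postings
'sat': 0 postings
'bee': 0 postings
Total = 2 + 0 + 0 + 1 + 0 + 0 + 0 = 3

3
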